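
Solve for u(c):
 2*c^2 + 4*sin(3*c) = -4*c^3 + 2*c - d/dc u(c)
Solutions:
 u(c) = C1 - c^4 - 2*c^3/3 + c^2 + 4*cos(3*c)/3


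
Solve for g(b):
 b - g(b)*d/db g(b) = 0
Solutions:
 g(b) = -sqrt(C1 + b^2)
 g(b) = sqrt(C1 + b^2)


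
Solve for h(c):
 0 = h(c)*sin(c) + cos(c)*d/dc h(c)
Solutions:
 h(c) = C1*cos(c)


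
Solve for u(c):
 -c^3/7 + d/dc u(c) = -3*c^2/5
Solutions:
 u(c) = C1 + c^4/28 - c^3/5


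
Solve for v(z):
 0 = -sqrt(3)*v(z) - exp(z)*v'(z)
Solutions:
 v(z) = C1*exp(sqrt(3)*exp(-z))


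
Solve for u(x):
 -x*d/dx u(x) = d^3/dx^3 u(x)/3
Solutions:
 u(x) = C1 + Integral(C2*airyai(-3^(1/3)*x) + C3*airybi(-3^(1/3)*x), x)


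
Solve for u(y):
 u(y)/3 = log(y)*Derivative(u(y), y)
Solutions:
 u(y) = C1*exp(li(y)/3)


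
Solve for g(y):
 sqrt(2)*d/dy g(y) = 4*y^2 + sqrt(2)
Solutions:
 g(y) = C1 + 2*sqrt(2)*y^3/3 + y


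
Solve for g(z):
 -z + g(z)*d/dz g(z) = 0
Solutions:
 g(z) = -sqrt(C1 + z^2)
 g(z) = sqrt(C1 + z^2)


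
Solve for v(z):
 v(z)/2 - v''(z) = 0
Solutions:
 v(z) = C1*exp(-sqrt(2)*z/2) + C2*exp(sqrt(2)*z/2)


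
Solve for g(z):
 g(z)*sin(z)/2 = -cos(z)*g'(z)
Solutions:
 g(z) = C1*sqrt(cos(z))


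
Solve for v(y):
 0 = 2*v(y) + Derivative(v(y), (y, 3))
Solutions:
 v(y) = C3*exp(-2^(1/3)*y) + (C1*sin(2^(1/3)*sqrt(3)*y/2) + C2*cos(2^(1/3)*sqrt(3)*y/2))*exp(2^(1/3)*y/2)


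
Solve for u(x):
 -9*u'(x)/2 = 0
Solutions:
 u(x) = C1


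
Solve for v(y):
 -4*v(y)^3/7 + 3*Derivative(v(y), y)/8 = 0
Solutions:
 v(y) = -sqrt(42)*sqrt(-1/(C1 + 32*y))/2
 v(y) = sqrt(42)*sqrt(-1/(C1 + 32*y))/2


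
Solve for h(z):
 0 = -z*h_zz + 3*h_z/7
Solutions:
 h(z) = C1 + C2*z^(10/7)


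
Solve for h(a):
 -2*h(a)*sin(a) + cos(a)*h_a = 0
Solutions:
 h(a) = C1/cos(a)^2


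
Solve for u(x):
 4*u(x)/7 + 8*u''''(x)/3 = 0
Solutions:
 u(x) = (C1*sin(6^(1/4)*7^(3/4)*x/14) + C2*cos(6^(1/4)*7^(3/4)*x/14))*exp(-6^(1/4)*7^(3/4)*x/14) + (C3*sin(6^(1/4)*7^(3/4)*x/14) + C4*cos(6^(1/4)*7^(3/4)*x/14))*exp(6^(1/4)*7^(3/4)*x/14)


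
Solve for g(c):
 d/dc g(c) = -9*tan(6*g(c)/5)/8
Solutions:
 g(c) = -5*asin(C1*exp(-27*c/20))/6 + 5*pi/6
 g(c) = 5*asin(C1*exp(-27*c/20))/6


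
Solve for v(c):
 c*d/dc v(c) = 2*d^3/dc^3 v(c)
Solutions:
 v(c) = C1 + Integral(C2*airyai(2^(2/3)*c/2) + C3*airybi(2^(2/3)*c/2), c)


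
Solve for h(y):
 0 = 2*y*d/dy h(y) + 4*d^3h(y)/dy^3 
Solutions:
 h(y) = C1 + Integral(C2*airyai(-2^(2/3)*y/2) + C3*airybi(-2^(2/3)*y/2), y)


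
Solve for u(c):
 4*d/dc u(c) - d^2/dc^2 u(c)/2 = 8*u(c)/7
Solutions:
 u(c) = C1*exp(4*c*(1 - sqrt(42)/7)) + C2*exp(4*c*(sqrt(42)/7 + 1))


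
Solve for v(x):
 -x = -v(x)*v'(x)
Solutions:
 v(x) = -sqrt(C1 + x^2)
 v(x) = sqrt(C1 + x^2)


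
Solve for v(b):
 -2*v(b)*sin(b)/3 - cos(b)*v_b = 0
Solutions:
 v(b) = C1*cos(b)^(2/3)


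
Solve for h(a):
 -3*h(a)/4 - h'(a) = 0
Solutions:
 h(a) = C1*exp(-3*a/4)


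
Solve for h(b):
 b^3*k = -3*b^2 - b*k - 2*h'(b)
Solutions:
 h(b) = C1 - b^4*k/8 - b^3/2 - b^2*k/4


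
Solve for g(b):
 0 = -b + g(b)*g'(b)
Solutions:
 g(b) = -sqrt(C1 + b^2)
 g(b) = sqrt(C1 + b^2)


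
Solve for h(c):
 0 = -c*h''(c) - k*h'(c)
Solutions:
 h(c) = C1 + c^(1 - re(k))*(C2*sin(log(c)*Abs(im(k))) + C3*cos(log(c)*im(k)))


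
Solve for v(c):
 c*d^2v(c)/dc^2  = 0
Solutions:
 v(c) = C1 + C2*c


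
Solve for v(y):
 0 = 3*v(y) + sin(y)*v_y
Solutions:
 v(y) = C1*(cos(y) + 1)^(3/2)/(cos(y) - 1)^(3/2)


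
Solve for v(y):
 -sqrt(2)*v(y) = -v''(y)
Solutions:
 v(y) = C1*exp(-2^(1/4)*y) + C2*exp(2^(1/4)*y)


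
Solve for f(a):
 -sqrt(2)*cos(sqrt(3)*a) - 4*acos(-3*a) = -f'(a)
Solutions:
 f(a) = C1 + 4*a*acos(-3*a) + 4*sqrt(1 - 9*a^2)/3 + sqrt(6)*sin(sqrt(3)*a)/3


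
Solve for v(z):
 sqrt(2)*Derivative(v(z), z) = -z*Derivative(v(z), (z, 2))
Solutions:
 v(z) = C1 + C2*z^(1 - sqrt(2))


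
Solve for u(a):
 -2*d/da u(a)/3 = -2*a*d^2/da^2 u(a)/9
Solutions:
 u(a) = C1 + C2*a^4


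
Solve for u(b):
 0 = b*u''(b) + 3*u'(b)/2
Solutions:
 u(b) = C1 + C2/sqrt(b)


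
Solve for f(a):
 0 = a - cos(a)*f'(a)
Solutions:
 f(a) = C1 + Integral(a/cos(a), a)


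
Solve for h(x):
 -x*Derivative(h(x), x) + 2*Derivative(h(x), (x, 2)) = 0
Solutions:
 h(x) = C1 + C2*erfi(x/2)


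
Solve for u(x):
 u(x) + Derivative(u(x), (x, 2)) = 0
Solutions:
 u(x) = C1*sin(x) + C2*cos(x)


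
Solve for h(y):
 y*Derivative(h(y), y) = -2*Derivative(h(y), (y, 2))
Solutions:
 h(y) = C1 + C2*erf(y/2)


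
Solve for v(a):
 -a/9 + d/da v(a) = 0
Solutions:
 v(a) = C1 + a^2/18


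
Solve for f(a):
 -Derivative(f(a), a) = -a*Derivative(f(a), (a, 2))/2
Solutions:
 f(a) = C1 + C2*a^3


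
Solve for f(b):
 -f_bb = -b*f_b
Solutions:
 f(b) = C1 + C2*erfi(sqrt(2)*b/2)


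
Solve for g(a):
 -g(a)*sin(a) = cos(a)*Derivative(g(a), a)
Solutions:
 g(a) = C1*cos(a)


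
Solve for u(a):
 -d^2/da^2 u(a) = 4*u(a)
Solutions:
 u(a) = C1*sin(2*a) + C2*cos(2*a)


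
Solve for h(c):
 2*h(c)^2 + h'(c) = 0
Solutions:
 h(c) = 1/(C1 + 2*c)


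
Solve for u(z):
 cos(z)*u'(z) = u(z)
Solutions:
 u(z) = C1*sqrt(sin(z) + 1)/sqrt(sin(z) - 1)


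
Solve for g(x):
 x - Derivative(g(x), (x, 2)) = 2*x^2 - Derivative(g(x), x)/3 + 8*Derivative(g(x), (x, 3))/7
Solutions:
 g(x) = C1 + C2*exp(x*(-21 + sqrt(1113))/48) + C3*exp(-x*(21 + sqrt(1113))/48) + 2*x^3 + 33*x^2/2 + 981*x/7


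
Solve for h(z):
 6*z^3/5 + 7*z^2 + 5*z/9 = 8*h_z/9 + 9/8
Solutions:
 h(z) = C1 + 27*z^4/80 + 21*z^3/8 + 5*z^2/16 - 81*z/64


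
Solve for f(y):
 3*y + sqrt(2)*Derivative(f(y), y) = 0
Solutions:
 f(y) = C1 - 3*sqrt(2)*y^2/4


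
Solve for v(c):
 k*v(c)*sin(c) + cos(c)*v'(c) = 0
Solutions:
 v(c) = C1*exp(k*log(cos(c)))


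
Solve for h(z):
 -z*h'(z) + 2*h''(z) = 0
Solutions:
 h(z) = C1 + C2*erfi(z/2)


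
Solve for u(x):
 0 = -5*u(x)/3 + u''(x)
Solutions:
 u(x) = C1*exp(-sqrt(15)*x/3) + C2*exp(sqrt(15)*x/3)


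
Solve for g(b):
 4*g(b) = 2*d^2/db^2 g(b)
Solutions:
 g(b) = C1*exp(-sqrt(2)*b) + C2*exp(sqrt(2)*b)


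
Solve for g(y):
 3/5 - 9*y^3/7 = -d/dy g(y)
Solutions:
 g(y) = C1 + 9*y^4/28 - 3*y/5


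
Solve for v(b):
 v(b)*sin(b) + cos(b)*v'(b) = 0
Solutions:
 v(b) = C1*cos(b)


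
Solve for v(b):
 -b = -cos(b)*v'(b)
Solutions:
 v(b) = C1 + Integral(b/cos(b), b)


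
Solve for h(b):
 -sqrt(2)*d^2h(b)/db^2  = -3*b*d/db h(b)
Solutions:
 h(b) = C1 + C2*erfi(2^(1/4)*sqrt(3)*b/2)


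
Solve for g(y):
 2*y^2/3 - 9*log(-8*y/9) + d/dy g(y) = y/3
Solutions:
 g(y) = C1 - 2*y^3/9 + y^2/6 + 9*y*log(-y) + 9*y*(-2*log(3) - 1 + 3*log(2))


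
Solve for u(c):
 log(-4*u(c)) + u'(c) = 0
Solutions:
 Integral(1/(log(-_y) + 2*log(2)), (_y, u(c))) = C1 - c


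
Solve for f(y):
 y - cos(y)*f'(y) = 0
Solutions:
 f(y) = C1 + Integral(y/cos(y), y)


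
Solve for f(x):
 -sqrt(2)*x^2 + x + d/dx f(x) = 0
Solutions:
 f(x) = C1 + sqrt(2)*x^3/3 - x^2/2


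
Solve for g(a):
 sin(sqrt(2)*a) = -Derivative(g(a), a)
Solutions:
 g(a) = C1 + sqrt(2)*cos(sqrt(2)*a)/2


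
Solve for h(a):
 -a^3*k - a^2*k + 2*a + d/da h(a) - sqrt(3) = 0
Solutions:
 h(a) = C1 + a^4*k/4 + a^3*k/3 - a^2 + sqrt(3)*a


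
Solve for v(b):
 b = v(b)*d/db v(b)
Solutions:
 v(b) = -sqrt(C1 + b^2)
 v(b) = sqrt(C1 + b^2)


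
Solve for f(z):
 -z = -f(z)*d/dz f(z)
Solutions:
 f(z) = -sqrt(C1 + z^2)
 f(z) = sqrt(C1 + z^2)


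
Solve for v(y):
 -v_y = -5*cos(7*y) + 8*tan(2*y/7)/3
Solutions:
 v(y) = C1 + 28*log(cos(2*y/7))/3 + 5*sin(7*y)/7


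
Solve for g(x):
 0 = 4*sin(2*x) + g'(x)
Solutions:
 g(x) = C1 + 2*cos(2*x)


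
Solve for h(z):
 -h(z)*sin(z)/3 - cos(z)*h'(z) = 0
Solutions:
 h(z) = C1*cos(z)^(1/3)


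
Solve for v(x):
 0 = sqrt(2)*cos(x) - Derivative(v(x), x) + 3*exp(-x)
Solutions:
 v(x) = C1 + sqrt(2)*sin(x) - 3*exp(-x)


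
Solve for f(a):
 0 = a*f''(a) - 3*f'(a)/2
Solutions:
 f(a) = C1 + C2*a^(5/2)


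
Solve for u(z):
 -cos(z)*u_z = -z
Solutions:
 u(z) = C1 + Integral(z/cos(z), z)


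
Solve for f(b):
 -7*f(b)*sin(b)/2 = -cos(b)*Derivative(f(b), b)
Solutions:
 f(b) = C1/cos(b)^(7/2)


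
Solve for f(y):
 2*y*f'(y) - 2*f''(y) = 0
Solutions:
 f(y) = C1 + C2*erfi(sqrt(2)*y/2)


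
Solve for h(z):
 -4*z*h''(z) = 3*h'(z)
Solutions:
 h(z) = C1 + C2*z^(1/4)


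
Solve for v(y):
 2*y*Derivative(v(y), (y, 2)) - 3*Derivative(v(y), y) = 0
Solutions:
 v(y) = C1 + C2*y^(5/2)


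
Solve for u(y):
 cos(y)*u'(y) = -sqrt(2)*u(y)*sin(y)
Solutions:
 u(y) = C1*cos(y)^(sqrt(2))


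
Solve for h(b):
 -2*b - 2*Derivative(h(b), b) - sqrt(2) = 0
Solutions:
 h(b) = C1 - b^2/2 - sqrt(2)*b/2


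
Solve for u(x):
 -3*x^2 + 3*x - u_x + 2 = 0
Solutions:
 u(x) = C1 - x^3 + 3*x^2/2 + 2*x


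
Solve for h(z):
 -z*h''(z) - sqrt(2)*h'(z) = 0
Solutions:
 h(z) = C1 + C2*z^(1 - sqrt(2))


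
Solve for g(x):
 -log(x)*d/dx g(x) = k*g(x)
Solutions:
 g(x) = C1*exp(-k*li(x))


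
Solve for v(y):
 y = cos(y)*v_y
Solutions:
 v(y) = C1 + Integral(y/cos(y), y)


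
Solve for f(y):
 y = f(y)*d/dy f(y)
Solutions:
 f(y) = -sqrt(C1 + y^2)
 f(y) = sqrt(C1 + y^2)


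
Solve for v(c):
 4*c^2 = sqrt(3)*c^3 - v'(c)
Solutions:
 v(c) = C1 + sqrt(3)*c^4/4 - 4*c^3/3


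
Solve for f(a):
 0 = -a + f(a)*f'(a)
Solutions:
 f(a) = -sqrt(C1 + a^2)
 f(a) = sqrt(C1 + a^2)


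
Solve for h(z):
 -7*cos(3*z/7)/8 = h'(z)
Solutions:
 h(z) = C1 - 49*sin(3*z/7)/24


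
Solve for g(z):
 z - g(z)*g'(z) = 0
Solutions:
 g(z) = -sqrt(C1 + z^2)
 g(z) = sqrt(C1 + z^2)


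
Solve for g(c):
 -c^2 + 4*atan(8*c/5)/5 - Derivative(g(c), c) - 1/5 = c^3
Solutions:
 g(c) = C1 - c^4/4 - c^3/3 + 4*c*atan(8*c/5)/5 - c/5 - log(64*c^2 + 25)/4


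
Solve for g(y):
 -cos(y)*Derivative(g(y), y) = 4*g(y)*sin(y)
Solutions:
 g(y) = C1*cos(y)^4


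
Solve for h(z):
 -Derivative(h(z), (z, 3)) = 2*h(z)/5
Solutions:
 h(z) = C3*exp(-2^(1/3)*5^(2/3)*z/5) + (C1*sin(2^(1/3)*sqrt(3)*5^(2/3)*z/10) + C2*cos(2^(1/3)*sqrt(3)*5^(2/3)*z/10))*exp(2^(1/3)*5^(2/3)*z/10)


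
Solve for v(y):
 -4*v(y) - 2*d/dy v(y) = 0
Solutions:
 v(y) = C1*exp(-2*y)


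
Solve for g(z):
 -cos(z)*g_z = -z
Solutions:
 g(z) = C1 + Integral(z/cos(z), z)


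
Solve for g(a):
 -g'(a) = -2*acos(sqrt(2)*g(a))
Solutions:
 Integral(1/acos(sqrt(2)*_y), (_y, g(a))) = C1 + 2*a


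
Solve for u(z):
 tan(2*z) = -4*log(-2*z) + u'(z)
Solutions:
 u(z) = C1 + 4*z*log(-z) - 4*z + 4*z*log(2) - log(cos(2*z))/2


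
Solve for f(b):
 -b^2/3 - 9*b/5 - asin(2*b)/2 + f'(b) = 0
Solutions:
 f(b) = C1 + b^3/9 + 9*b^2/10 + b*asin(2*b)/2 + sqrt(1 - 4*b^2)/4


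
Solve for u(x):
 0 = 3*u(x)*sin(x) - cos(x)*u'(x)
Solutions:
 u(x) = C1/cos(x)^3


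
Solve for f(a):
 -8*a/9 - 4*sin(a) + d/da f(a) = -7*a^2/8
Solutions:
 f(a) = C1 - 7*a^3/24 + 4*a^2/9 - 4*cos(a)


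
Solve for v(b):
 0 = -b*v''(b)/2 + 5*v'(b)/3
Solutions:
 v(b) = C1 + C2*b^(13/3)


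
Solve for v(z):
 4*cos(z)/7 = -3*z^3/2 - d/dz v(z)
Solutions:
 v(z) = C1 - 3*z^4/8 - 4*sin(z)/7


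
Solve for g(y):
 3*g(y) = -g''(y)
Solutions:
 g(y) = C1*sin(sqrt(3)*y) + C2*cos(sqrt(3)*y)


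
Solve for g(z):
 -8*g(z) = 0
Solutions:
 g(z) = 0


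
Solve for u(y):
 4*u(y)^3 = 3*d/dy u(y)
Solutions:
 u(y) = -sqrt(6)*sqrt(-1/(C1 + 4*y))/2
 u(y) = sqrt(6)*sqrt(-1/(C1 + 4*y))/2


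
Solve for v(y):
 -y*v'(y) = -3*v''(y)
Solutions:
 v(y) = C1 + C2*erfi(sqrt(6)*y/6)


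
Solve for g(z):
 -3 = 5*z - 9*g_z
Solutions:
 g(z) = C1 + 5*z^2/18 + z/3


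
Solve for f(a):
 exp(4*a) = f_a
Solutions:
 f(a) = C1 + exp(4*a)/4


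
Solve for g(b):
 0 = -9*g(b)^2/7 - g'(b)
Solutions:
 g(b) = 7/(C1 + 9*b)


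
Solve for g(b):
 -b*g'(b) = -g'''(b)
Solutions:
 g(b) = C1 + Integral(C2*airyai(b) + C3*airybi(b), b)


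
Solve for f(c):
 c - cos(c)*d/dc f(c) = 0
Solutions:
 f(c) = C1 + Integral(c/cos(c), c)


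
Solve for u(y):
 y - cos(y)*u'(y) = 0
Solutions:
 u(y) = C1 + Integral(y/cos(y), y)


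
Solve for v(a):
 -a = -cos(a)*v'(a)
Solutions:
 v(a) = C1 + Integral(a/cos(a), a)


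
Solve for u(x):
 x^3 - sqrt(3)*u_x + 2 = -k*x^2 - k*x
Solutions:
 u(x) = C1 + sqrt(3)*k*x^3/9 + sqrt(3)*k*x^2/6 + sqrt(3)*x^4/12 + 2*sqrt(3)*x/3


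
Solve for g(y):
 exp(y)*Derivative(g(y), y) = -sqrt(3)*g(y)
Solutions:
 g(y) = C1*exp(sqrt(3)*exp(-y))


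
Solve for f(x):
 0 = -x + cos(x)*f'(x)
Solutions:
 f(x) = C1 + Integral(x/cos(x), x)


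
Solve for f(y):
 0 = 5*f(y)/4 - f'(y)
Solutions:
 f(y) = C1*exp(5*y/4)


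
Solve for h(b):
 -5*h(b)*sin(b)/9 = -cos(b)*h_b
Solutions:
 h(b) = C1/cos(b)^(5/9)


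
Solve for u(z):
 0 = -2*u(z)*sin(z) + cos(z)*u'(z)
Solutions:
 u(z) = C1/cos(z)^2


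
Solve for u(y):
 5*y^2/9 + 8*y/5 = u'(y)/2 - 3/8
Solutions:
 u(y) = C1 + 10*y^3/27 + 8*y^2/5 + 3*y/4


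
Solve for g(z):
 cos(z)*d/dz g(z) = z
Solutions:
 g(z) = C1 + Integral(z/cos(z), z)


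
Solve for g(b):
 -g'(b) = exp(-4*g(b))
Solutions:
 g(b) = log(-I*(C1 - 4*b)^(1/4))
 g(b) = log(I*(C1 - 4*b)^(1/4))
 g(b) = log(-(C1 - 4*b)^(1/4))
 g(b) = log(C1 - 4*b)/4


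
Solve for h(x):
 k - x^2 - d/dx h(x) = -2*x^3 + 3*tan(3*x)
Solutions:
 h(x) = C1 + k*x + x^4/2 - x^3/3 + log(cos(3*x))


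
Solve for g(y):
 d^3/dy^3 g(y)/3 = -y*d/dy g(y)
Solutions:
 g(y) = C1 + Integral(C2*airyai(-3^(1/3)*y) + C3*airybi(-3^(1/3)*y), y)


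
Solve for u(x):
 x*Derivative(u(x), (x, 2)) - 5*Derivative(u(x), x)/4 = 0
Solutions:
 u(x) = C1 + C2*x^(9/4)


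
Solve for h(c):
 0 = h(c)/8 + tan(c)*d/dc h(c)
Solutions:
 h(c) = C1/sin(c)^(1/8)


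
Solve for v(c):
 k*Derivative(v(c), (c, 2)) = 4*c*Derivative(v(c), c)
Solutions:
 v(c) = C1 + C2*erf(sqrt(2)*c*sqrt(-1/k))/sqrt(-1/k)


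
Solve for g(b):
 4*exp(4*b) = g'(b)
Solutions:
 g(b) = C1 + exp(4*b)


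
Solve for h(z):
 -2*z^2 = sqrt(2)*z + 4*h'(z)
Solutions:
 h(z) = C1 - z^3/6 - sqrt(2)*z^2/8


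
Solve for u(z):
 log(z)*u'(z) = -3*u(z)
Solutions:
 u(z) = C1*exp(-3*li(z))


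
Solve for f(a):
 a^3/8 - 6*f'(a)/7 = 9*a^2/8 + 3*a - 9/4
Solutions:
 f(a) = C1 + 7*a^4/192 - 7*a^3/16 - 7*a^2/4 + 21*a/8


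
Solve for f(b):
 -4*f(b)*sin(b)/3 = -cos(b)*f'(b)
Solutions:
 f(b) = C1/cos(b)^(4/3)


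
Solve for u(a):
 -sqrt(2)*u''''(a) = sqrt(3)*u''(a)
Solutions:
 u(a) = C1 + C2*a + C3*sin(2^(3/4)*3^(1/4)*a/2) + C4*cos(2^(3/4)*3^(1/4)*a/2)


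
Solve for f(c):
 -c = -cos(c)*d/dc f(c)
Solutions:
 f(c) = C1 + Integral(c/cos(c), c)


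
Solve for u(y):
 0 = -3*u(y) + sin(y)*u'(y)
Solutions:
 u(y) = C1*(cos(y) - 1)^(3/2)/(cos(y) + 1)^(3/2)


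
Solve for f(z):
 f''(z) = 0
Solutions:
 f(z) = C1 + C2*z


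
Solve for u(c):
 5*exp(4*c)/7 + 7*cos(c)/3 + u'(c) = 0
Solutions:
 u(c) = C1 - 5*exp(4*c)/28 - 7*sin(c)/3


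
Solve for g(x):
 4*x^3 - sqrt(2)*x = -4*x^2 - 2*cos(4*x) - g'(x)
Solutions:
 g(x) = C1 - x^4 - 4*x^3/3 + sqrt(2)*x^2/2 - sin(4*x)/2


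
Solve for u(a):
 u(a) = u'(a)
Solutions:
 u(a) = C1*exp(a)


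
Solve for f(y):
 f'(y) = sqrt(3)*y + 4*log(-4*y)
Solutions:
 f(y) = C1 + sqrt(3)*y^2/2 + 4*y*log(-y) + 4*y*(-1 + 2*log(2))


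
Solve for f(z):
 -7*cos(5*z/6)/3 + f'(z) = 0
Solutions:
 f(z) = C1 + 14*sin(5*z/6)/5


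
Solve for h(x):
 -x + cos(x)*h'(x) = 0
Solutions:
 h(x) = C1 + Integral(x/cos(x), x)


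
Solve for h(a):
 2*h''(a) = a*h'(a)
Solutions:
 h(a) = C1 + C2*erfi(a/2)


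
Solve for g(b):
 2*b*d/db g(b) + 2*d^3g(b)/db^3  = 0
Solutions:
 g(b) = C1 + Integral(C2*airyai(-b) + C3*airybi(-b), b)


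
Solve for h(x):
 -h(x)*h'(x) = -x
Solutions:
 h(x) = -sqrt(C1 + x^2)
 h(x) = sqrt(C1 + x^2)


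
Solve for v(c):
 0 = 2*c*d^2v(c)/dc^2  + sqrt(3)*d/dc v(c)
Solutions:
 v(c) = C1 + C2*c^(1 - sqrt(3)/2)


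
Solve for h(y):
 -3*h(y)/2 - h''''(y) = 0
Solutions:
 h(y) = (C1*sin(6^(1/4)*y/2) + C2*cos(6^(1/4)*y/2))*exp(-6^(1/4)*y/2) + (C3*sin(6^(1/4)*y/2) + C4*cos(6^(1/4)*y/2))*exp(6^(1/4)*y/2)


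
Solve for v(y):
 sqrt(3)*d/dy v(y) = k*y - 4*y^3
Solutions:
 v(y) = C1 + sqrt(3)*k*y^2/6 - sqrt(3)*y^4/3


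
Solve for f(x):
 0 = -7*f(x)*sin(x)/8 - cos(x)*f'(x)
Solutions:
 f(x) = C1*cos(x)^(7/8)


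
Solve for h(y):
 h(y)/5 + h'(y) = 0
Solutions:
 h(y) = C1*exp(-y/5)


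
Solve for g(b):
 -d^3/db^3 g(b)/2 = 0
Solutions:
 g(b) = C1 + C2*b + C3*b^2


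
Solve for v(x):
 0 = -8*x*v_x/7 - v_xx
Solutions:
 v(x) = C1 + C2*erf(2*sqrt(7)*x/7)


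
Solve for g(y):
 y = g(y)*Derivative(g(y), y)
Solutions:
 g(y) = -sqrt(C1 + y^2)
 g(y) = sqrt(C1 + y^2)


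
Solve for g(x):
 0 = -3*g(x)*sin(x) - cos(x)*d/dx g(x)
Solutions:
 g(x) = C1*cos(x)^3


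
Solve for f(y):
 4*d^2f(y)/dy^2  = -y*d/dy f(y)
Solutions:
 f(y) = C1 + C2*erf(sqrt(2)*y/4)


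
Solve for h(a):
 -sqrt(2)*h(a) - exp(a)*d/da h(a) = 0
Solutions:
 h(a) = C1*exp(sqrt(2)*exp(-a))


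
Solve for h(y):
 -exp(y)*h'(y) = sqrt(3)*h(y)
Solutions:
 h(y) = C1*exp(sqrt(3)*exp(-y))


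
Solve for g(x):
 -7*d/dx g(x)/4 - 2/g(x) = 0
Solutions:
 g(x) = -sqrt(C1 - 112*x)/7
 g(x) = sqrt(C1 - 112*x)/7


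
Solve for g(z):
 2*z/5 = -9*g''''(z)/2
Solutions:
 g(z) = C1 + C2*z + C3*z^2 + C4*z^3 - z^5/1350


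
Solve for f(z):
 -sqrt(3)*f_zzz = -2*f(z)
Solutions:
 f(z) = C3*exp(2^(1/3)*3^(5/6)*z/3) + (C1*sin(6^(1/3)*z/2) + C2*cos(6^(1/3)*z/2))*exp(-2^(1/3)*3^(5/6)*z/6)


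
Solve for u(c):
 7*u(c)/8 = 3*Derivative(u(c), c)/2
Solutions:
 u(c) = C1*exp(7*c/12)


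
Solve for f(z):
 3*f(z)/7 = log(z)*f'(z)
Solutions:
 f(z) = C1*exp(3*li(z)/7)


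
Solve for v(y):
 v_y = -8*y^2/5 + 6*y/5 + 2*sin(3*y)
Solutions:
 v(y) = C1 - 8*y^3/15 + 3*y^2/5 - 2*cos(3*y)/3


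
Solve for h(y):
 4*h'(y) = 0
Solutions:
 h(y) = C1


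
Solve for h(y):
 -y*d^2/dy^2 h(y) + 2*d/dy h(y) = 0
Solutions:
 h(y) = C1 + C2*y^3


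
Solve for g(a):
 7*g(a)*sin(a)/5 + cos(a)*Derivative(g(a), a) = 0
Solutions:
 g(a) = C1*cos(a)^(7/5)


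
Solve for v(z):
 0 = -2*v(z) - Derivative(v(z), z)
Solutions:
 v(z) = C1*exp(-2*z)


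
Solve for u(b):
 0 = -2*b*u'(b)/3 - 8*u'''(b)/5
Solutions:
 u(b) = C1 + Integral(C2*airyai(-90^(1/3)*b/6) + C3*airybi(-90^(1/3)*b/6), b)


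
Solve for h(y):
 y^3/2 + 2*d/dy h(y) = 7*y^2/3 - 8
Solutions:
 h(y) = C1 - y^4/16 + 7*y^3/18 - 4*y


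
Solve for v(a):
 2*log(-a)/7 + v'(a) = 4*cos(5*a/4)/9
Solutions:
 v(a) = C1 - 2*a*log(-a)/7 + 2*a/7 + 16*sin(5*a/4)/45


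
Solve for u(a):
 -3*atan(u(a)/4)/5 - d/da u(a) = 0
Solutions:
 Integral(1/atan(_y/4), (_y, u(a))) = C1 - 3*a/5


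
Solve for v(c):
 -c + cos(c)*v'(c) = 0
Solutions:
 v(c) = C1 + Integral(c/cos(c), c)


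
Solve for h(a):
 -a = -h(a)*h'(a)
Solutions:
 h(a) = -sqrt(C1 + a^2)
 h(a) = sqrt(C1 + a^2)


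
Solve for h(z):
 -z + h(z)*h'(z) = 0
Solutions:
 h(z) = -sqrt(C1 + z^2)
 h(z) = sqrt(C1 + z^2)


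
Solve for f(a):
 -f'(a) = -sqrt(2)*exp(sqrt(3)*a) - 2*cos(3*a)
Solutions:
 f(a) = C1 + sqrt(6)*exp(sqrt(3)*a)/3 + 2*sin(3*a)/3


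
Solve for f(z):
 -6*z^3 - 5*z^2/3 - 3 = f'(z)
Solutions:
 f(z) = C1 - 3*z^4/2 - 5*z^3/9 - 3*z


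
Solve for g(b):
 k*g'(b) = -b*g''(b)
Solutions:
 g(b) = C1 + b^(1 - re(k))*(C2*sin(log(b)*Abs(im(k))) + C3*cos(log(b)*im(k)))


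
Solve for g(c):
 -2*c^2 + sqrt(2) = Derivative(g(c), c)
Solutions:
 g(c) = C1 - 2*c^3/3 + sqrt(2)*c


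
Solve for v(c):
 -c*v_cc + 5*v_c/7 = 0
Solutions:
 v(c) = C1 + C2*c^(12/7)


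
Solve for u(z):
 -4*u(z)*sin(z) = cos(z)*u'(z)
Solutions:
 u(z) = C1*cos(z)^4


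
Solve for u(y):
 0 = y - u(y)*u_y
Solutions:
 u(y) = -sqrt(C1 + y^2)
 u(y) = sqrt(C1 + y^2)


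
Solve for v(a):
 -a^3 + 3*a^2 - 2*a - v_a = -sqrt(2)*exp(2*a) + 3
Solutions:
 v(a) = C1 - a^4/4 + a^3 - a^2 - 3*a + sqrt(2)*exp(2*a)/2


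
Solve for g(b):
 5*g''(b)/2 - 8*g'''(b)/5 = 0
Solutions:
 g(b) = C1 + C2*b + C3*exp(25*b/16)


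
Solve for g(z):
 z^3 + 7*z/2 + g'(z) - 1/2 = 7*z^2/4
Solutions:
 g(z) = C1 - z^4/4 + 7*z^3/12 - 7*z^2/4 + z/2


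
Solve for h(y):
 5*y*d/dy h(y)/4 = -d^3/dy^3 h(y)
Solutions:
 h(y) = C1 + Integral(C2*airyai(-10^(1/3)*y/2) + C3*airybi(-10^(1/3)*y/2), y)


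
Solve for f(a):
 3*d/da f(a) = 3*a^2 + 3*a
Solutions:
 f(a) = C1 + a^3/3 + a^2/2


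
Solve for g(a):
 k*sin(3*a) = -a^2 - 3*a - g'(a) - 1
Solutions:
 g(a) = C1 - a^3/3 - 3*a^2/2 - a + k*cos(3*a)/3


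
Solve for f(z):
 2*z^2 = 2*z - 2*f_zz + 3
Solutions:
 f(z) = C1 + C2*z - z^4/12 + z^3/6 + 3*z^2/4


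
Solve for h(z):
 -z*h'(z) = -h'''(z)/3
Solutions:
 h(z) = C1 + Integral(C2*airyai(3^(1/3)*z) + C3*airybi(3^(1/3)*z), z)


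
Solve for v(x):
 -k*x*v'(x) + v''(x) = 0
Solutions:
 v(x) = Piecewise((-sqrt(2)*sqrt(pi)*C1*erf(sqrt(2)*x*sqrt(-k)/2)/(2*sqrt(-k)) - C2, (k > 0) | (k < 0)), (-C1*x - C2, True))


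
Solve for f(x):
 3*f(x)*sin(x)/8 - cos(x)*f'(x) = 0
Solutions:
 f(x) = C1/cos(x)^(3/8)


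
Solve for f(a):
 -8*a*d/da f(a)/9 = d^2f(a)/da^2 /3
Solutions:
 f(a) = C1 + C2*erf(2*sqrt(3)*a/3)


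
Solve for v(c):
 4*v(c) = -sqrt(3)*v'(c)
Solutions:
 v(c) = C1*exp(-4*sqrt(3)*c/3)


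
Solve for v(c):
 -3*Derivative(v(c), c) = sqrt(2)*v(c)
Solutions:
 v(c) = C1*exp(-sqrt(2)*c/3)


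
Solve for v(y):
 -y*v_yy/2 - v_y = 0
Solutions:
 v(y) = C1 + C2/y


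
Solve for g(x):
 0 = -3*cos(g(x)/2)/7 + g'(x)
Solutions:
 -3*x/7 - log(sin(g(x)/2) - 1) + log(sin(g(x)/2) + 1) = C1


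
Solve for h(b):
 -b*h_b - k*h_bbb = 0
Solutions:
 h(b) = C1 + Integral(C2*airyai(b*(-1/k)^(1/3)) + C3*airybi(b*(-1/k)^(1/3)), b)


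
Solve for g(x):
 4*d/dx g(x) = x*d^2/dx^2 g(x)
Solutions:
 g(x) = C1 + C2*x^5


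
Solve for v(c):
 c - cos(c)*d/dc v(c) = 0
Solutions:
 v(c) = C1 + Integral(c/cos(c), c)


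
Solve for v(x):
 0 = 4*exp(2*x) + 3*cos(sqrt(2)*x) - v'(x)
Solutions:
 v(x) = C1 + 2*exp(2*x) + 3*sqrt(2)*sin(sqrt(2)*x)/2


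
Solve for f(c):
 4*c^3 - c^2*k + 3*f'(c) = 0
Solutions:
 f(c) = C1 - c^4/3 + c^3*k/9


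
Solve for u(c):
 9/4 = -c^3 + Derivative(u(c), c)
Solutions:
 u(c) = C1 + c^4/4 + 9*c/4


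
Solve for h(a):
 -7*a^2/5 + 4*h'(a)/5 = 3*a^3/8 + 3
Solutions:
 h(a) = C1 + 15*a^4/128 + 7*a^3/12 + 15*a/4


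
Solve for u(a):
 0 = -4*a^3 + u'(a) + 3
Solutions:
 u(a) = C1 + a^4 - 3*a


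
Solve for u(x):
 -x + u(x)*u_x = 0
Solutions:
 u(x) = -sqrt(C1 + x^2)
 u(x) = sqrt(C1 + x^2)


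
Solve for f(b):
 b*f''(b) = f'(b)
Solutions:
 f(b) = C1 + C2*b^2


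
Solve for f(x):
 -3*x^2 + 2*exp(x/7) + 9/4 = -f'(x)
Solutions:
 f(x) = C1 + x^3 - 9*x/4 - 14*exp(x/7)


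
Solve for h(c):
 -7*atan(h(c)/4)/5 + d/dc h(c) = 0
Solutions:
 Integral(1/atan(_y/4), (_y, h(c))) = C1 + 7*c/5


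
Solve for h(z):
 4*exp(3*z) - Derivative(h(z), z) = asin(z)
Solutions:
 h(z) = C1 - z*asin(z) - sqrt(1 - z^2) + 4*exp(3*z)/3


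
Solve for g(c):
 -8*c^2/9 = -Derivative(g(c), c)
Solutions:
 g(c) = C1 + 8*c^3/27


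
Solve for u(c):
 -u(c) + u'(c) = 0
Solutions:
 u(c) = C1*exp(c)


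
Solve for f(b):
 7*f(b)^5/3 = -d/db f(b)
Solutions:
 f(b) = -3^(1/4)*(1/(C1 + 28*b))^(1/4)
 f(b) = 3^(1/4)*(1/(C1 + 28*b))^(1/4)
 f(b) = -3^(1/4)*I*(1/(C1 + 28*b))^(1/4)
 f(b) = 3^(1/4)*I*(1/(C1 + 28*b))^(1/4)


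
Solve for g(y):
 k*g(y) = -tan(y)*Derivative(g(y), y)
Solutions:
 g(y) = C1*exp(-k*log(sin(y)))


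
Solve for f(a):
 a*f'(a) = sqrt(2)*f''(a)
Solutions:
 f(a) = C1 + C2*erfi(2^(1/4)*a/2)


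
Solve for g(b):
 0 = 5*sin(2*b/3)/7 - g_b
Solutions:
 g(b) = C1 - 15*cos(2*b/3)/14


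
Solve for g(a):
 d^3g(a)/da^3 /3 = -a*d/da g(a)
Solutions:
 g(a) = C1 + Integral(C2*airyai(-3^(1/3)*a) + C3*airybi(-3^(1/3)*a), a)


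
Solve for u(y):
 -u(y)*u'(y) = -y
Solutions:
 u(y) = -sqrt(C1 + y^2)
 u(y) = sqrt(C1 + y^2)


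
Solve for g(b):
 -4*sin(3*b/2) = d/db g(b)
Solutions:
 g(b) = C1 + 8*cos(3*b/2)/3


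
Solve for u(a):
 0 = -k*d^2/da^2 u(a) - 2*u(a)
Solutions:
 u(a) = C1*exp(-sqrt(2)*a*sqrt(-1/k)) + C2*exp(sqrt(2)*a*sqrt(-1/k))


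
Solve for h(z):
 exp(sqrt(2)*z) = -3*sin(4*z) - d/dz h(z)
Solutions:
 h(z) = C1 - sqrt(2)*exp(sqrt(2)*z)/2 + 3*cos(4*z)/4


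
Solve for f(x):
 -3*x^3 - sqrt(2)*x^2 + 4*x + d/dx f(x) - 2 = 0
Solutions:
 f(x) = C1 + 3*x^4/4 + sqrt(2)*x^3/3 - 2*x^2 + 2*x


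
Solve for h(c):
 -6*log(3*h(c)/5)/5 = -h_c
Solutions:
 -5*Integral(1/(log(_y) - log(5) + log(3)), (_y, h(c)))/6 = C1 - c


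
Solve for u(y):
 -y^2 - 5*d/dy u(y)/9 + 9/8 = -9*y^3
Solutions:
 u(y) = C1 + 81*y^4/20 - 3*y^3/5 + 81*y/40


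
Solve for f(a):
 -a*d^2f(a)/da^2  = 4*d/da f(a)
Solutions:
 f(a) = C1 + C2/a^3


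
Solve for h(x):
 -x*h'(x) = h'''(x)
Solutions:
 h(x) = C1 + Integral(C2*airyai(-x) + C3*airybi(-x), x)


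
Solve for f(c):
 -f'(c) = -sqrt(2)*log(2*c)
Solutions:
 f(c) = C1 + sqrt(2)*c*log(c) - sqrt(2)*c + sqrt(2)*c*log(2)


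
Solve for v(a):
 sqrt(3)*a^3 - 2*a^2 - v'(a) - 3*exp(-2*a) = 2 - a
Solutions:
 v(a) = C1 + sqrt(3)*a^4/4 - 2*a^3/3 + a^2/2 - 2*a + 3*exp(-2*a)/2


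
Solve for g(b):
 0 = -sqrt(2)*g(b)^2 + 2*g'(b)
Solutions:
 g(b) = -2/(C1 + sqrt(2)*b)


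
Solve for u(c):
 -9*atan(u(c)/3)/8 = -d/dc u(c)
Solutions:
 Integral(1/atan(_y/3), (_y, u(c))) = C1 + 9*c/8


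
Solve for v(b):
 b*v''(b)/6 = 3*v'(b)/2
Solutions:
 v(b) = C1 + C2*b^10


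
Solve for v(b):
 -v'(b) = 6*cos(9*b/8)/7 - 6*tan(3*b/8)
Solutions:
 v(b) = C1 - 16*log(cos(3*b/8)) - 16*sin(9*b/8)/21


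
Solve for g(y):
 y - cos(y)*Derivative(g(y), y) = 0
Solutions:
 g(y) = C1 + Integral(y/cos(y), y)


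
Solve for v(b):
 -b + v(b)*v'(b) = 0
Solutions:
 v(b) = -sqrt(C1 + b^2)
 v(b) = sqrt(C1 + b^2)


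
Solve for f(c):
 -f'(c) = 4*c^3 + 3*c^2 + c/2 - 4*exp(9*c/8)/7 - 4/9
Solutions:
 f(c) = C1 - c^4 - c^3 - c^2/4 + 4*c/9 + 32*exp(9*c/8)/63


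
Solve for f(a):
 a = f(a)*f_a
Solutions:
 f(a) = -sqrt(C1 + a^2)
 f(a) = sqrt(C1 + a^2)


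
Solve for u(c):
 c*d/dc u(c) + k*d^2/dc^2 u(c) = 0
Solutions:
 u(c) = C1 + C2*sqrt(k)*erf(sqrt(2)*c*sqrt(1/k)/2)


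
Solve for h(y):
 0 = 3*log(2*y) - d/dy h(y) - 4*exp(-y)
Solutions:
 h(y) = C1 + 3*y*log(y) + 3*y*(-1 + log(2)) + 4*exp(-y)


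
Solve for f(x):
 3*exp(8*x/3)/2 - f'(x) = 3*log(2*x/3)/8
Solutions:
 f(x) = C1 - 3*x*log(x)/8 + 3*x*(-log(2) + 1 + log(3))/8 + 9*exp(8*x/3)/16


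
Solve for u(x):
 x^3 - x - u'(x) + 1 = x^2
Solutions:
 u(x) = C1 + x^4/4 - x^3/3 - x^2/2 + x


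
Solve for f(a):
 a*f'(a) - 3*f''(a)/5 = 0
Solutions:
 f(a) = C1 + C2*erfi(sqrt(30)*a/6)


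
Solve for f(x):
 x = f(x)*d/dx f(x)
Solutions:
 f(x) = -sqrt(C1 + x^2)
 f(x) = sqrt(C1 + x^2)


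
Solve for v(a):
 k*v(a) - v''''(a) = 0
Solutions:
 v(a) = C1*exp(-a*k^(1/4)) + C2*exp(a*k^(1/4)) + C3*exp(-I*a*k^(1/4)) + C4*exp(I*a*k^(1/4))


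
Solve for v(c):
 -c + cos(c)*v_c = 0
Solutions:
 v(c) = C1 + Integral(c/cos(c), c)


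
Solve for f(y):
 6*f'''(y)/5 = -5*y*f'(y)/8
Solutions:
 f(y) = C1 + Integral(C2*airyai(-30^(2/3)*y/12) + C3*airybi(-30^(2/3)*y/12), y)


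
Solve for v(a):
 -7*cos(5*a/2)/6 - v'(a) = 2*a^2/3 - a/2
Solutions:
 v(a) = C1 - 2*a^3/9 + a^2/4 - 7*sin(5*a/2)/15


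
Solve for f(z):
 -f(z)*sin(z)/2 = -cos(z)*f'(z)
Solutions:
 f(z) = C1/sqrt(cos(z))


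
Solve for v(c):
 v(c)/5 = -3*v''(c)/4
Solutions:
 v(c) = C1*sin(2*sqrt(15)*c/15) + C2*cos(2*sqrt(15)*c/15)


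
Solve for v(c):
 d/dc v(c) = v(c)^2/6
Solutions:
 v(c) = -6/(C1 + c)


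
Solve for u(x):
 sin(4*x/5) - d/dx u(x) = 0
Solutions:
 u(x) = C1 - 5*cos(4*x/5)/4


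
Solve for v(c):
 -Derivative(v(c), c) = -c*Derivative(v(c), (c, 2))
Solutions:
 v(c) = C1 + C2*c^2


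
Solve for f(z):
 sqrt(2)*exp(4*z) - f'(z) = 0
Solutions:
 f(z) = C1 + sqrt(2)*exp(4*z)/4


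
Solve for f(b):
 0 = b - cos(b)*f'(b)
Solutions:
 f(b) = C1 + Integral(b/cos(b), b)


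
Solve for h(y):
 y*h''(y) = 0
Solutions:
 h(y) = C1 + C2*y


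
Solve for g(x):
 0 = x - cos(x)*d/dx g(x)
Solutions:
 g(x) = C1 + Integral(x/cos(x), x)


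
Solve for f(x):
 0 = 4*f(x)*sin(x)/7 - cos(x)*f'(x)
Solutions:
 f(x) = C1/cos(x)^(4/7)


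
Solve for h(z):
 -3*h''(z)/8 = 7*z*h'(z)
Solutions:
 h(z) = C1 + C2*erf(2*sqrt(21)*z/3)


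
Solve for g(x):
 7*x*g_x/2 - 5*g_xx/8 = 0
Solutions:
 g(x) = C1 + C2*erfi(sqrt(70)*x/5)


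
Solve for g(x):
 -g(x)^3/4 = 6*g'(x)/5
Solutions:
 g(x) = -2*sqrt(3)*sqrt(-1/(C1 - 5*x))
 g(x) = 2*sqrt(3)*sqrt(-1/(C1 - 5*x))


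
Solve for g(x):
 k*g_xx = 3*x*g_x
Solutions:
 g(x) = C1 + C2*erf(sqrt(6)*x*sqrt(-1/k)/2)/sqrt(-1/k)


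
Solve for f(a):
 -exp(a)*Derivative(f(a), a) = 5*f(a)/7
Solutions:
 f(a) = C1*exp(5*exp(-a)/7)


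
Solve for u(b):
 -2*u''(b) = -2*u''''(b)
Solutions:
 u(b) = C1 + C2*b + C3*exp(-b) + C4*exp(b)


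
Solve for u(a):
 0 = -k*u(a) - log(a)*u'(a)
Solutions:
 u(a) = C1*exp(-k*li(a))


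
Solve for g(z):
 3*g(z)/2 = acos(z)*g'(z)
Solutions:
 g(z) = C1*exp(3*Integral(1/acos(z), z)/2)


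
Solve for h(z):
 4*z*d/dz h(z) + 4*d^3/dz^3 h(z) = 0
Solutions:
 h(z) = C1 + Integral(C2*airyai(-z) + C3*airybi(-z), z)


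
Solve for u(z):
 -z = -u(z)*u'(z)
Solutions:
 u(z) = -sqrt(C1 + z^2)
 u(z) = sqrt(C1 + z^2)


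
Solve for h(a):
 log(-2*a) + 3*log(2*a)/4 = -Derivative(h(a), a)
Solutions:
 h(a) = C1 - 7*a*log(a)/4 + a*(-7*log(2)/4 + 7/4 - I*pi)


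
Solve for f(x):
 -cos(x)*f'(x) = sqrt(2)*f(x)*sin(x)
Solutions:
 f(x) = C1*cos(x)^(sqrt(2))


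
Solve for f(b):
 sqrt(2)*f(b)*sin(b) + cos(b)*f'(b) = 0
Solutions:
 f(b) = C1*cos(b)^(sqrt(2))


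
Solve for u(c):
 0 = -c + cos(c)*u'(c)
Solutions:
 u(c) = C1 + Integral(c/cos(c), c)


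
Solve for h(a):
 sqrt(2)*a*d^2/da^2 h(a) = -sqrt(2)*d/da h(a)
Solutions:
 h(a) = C1 + C2*log(a)


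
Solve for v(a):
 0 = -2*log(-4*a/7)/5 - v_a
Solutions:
 v(a) = C1 - 2*a*log(-a)/5 + 2*a*(-2*log(2) + 1 + log(7))/5


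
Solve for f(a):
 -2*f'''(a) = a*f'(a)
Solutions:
 f(a) = C1 + Integral(C2*airyai(-2^(2/3)*a/2) + C3*airybi(-2^(2/3)*a/2), a)


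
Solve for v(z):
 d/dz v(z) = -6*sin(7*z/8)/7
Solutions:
 v(z) = C1 + 48*cos(7*z/8)/49


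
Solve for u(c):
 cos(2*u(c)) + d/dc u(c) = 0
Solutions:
 u(c) = -asin((C1 + exp(4*c))/(C1 - exp(4*c)))/2 + pi/2
 u(c) = asin((C1 + exp(4*c))/(C1 - exp(4*c)))/2


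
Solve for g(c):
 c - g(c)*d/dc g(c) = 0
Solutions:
 g(c) = -sqrt(C1 + c^2)
 g(c) = sqrt(C1 + c^2)


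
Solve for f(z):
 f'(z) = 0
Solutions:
 f(z) = C1


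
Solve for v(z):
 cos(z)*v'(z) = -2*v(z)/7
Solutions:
 v(z) = C1*(sin(z) - 1)^(1/7)/(sin(z) + 1)^(1/7)


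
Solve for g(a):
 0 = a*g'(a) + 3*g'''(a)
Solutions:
 g(a) = C1 + Integral(C2*airyai(-3^(2/3)*a/3) + C3*airybi(-3^(2/3)*a/3), a)


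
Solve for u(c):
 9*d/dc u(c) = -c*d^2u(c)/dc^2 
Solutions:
 u(c) = C1 + C2/c^8


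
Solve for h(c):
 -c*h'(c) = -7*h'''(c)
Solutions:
 h(c) = C1 + Integral(C2*airyai(7^(2/3)*c/7) + C3*airybi(7^(2/3)*c/7), c)


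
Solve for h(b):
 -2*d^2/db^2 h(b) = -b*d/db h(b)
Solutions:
 h(b) = C1 + C2*erfi(b/2)


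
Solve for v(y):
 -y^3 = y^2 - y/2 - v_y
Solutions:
 v(y) = C1 + y^4/4 + y^3/3 - y^2/4


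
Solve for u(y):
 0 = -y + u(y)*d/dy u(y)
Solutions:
 u(y) = -sqrt(C1 + y^2)
 u(y) = sqrt(C1 + y^2)


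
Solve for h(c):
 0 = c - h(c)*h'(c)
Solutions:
 h(c) = -sqrt(C1 + c^2)
 h(c) = sqrt(C1 + c^2)


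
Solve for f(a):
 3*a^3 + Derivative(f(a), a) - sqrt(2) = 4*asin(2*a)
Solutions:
 f(a) = C1 - 3*a^4/4 + 4*a*asin(2*a) + sqrt(2)*a + 2*sqrt(1 - 4*a^2)


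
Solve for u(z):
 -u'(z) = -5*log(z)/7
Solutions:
 u(z) = C1 + 5*z*log(z)/7 - 5*z/7


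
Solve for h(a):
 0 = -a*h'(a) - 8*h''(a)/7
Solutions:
 h(a) = C1 + C2*erf(sqrt(7)*a/4)


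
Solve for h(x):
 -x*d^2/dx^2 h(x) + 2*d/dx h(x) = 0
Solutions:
 h(x) = C1 + C2*x^3


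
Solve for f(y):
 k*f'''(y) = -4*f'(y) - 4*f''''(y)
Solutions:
 f(y) = C1 + C2*exp(-y*(k^2/(k^3 + sqrt(-k^6 + (k^3 + 864)^2) + 864)^(1/3) + k + (k^3 + sqrt(-k^6 + (k^3 + 864)^2) + 864)^(1/3))/12) + C3*exp(y*(-4*k^2/((-1 + sqrt(3)*I)*(k^3 + sqrt(-k^6 + (k^3 + 864)^2) + 864)^(1/3)) - 2*k + (k^3 + sqrt(-k^6 + (k^3 + 864)^2) + 864)^(1/3) - sqrt(3)*I*(k^3 + sqrt(-k^6 + (k^3 + 864)^2) + 864)^(1/3))/24) + C4*exp(y*(4*k^2/((1 + sqrt(3)*I)*(k^3 + sqrt(-k^6 + (k^3 + 864)^2) + 864)^(1/3)) - 2*k + (k^3 + sqrt(-k^6 + (k^3 + 864)^2) + 864)^(1/3) + sqrt(3)*I*(k^3 + sqrt(-k^6 + (k^3 + 864)^2) + 864)^(1/3))/24)


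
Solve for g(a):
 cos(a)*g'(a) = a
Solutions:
 g(a) = C1 + Integral(a/cos(a), a)


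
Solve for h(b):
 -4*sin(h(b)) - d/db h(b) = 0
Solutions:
 h(b) = -acos((-C1 - exp(8*b))/(C1 - exp(8*b))) + 2*pi
 h(b) = acos((-C1 - exp(8*b))/(C1 - exp(8*b)))


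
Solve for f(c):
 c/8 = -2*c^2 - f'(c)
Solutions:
 f(c) = C1 - 2*c^3/3 - c^2/16


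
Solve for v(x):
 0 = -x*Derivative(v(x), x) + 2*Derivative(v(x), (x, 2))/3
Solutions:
 v(x) = C1 + C2*erfi(sqrt(3)*x/2)


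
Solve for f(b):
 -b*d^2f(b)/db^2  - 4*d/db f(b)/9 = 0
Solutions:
 f(b) = C1 + C2*b^(5/9)


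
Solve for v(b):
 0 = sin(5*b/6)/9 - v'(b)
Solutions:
 v(b) = C1 - 2*cos(5*b/6)/15


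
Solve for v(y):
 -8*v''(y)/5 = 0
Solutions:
 v(y) = C1 + C2*y


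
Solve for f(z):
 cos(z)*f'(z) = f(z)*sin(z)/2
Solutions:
 f(z) = C1/sqrt(cos(z))


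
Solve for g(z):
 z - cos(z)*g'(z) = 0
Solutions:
 g(z) = C1 + Integral(z/cos(z), z)


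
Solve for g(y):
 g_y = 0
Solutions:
 g(y) = C1


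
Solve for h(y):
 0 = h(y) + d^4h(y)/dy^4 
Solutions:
 h(y) = (C1*sin(sqrt(2)*y/2) + C2*cos(sqrt(2)*y/2))*exp(-sqrt(2)*y/2) + (C3*sin(sqrt(2)*y/2) + C4*cos(sqrt(2)*y/2))*exp(sqrt(2)*y/2)


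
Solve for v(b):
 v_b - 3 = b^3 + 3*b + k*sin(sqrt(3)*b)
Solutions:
 v(b) = C1 + b^4/4 + 3*b^2/2 + 3*b - sqrt(3)*k*cos(sqrt(3)*b)/3


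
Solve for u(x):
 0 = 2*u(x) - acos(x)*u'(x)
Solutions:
 u(x) = C1*exp(2*Integral(1/acos(x), x))


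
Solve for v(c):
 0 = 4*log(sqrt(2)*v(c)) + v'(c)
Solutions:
 Integral(1/(2*log(_y) + log(2)), (_y, v(c)))/2 = C1 - c


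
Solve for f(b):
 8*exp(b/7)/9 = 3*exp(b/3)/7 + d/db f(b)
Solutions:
 f(b) = C1 + 56*exp(b/7)/9 - 9*exp(b/3)/7


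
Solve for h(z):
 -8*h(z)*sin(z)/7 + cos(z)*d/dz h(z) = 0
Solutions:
 h(z) = C1/cos(z)^(8/7)


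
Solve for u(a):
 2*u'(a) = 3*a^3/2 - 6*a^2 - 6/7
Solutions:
 u(a) = C1 + 3*a^4/16 - a^3 - 3*a/7


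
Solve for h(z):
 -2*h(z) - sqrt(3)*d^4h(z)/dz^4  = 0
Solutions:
 h(z) = (C1*sin(2^(3/4)*3^(7/8)*z/6) + C2*cos(2^(3/4)*3^(7/8)*z/6))*exp(-2^(3/4)*3^(7/8)*z/6) + (C3*sin(2^(3/4)*3^(7/8)*z/6) + C4*cos(2^(3/4)*3^(7/8)*z/6))*exp(2^(3/4)*3^(7/8)*z/6)


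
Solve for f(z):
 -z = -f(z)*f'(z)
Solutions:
 f(z) = -sqrt(C1 + z^2)
 f(z) = sqrt(C1 + z^2)


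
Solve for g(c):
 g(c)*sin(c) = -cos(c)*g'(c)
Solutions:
 g(c) = C1*cos(c)


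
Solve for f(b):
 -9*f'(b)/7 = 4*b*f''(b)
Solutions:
 f(b) = C1 + C2*b^(19/28)


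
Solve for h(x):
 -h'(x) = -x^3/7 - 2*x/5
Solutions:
 h(x) = C1 + x^4/28 + x^2/5


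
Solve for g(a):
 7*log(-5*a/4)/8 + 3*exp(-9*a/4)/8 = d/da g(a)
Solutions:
 g(a) = C1 + 7*a*log(-a)/8 + 7*a*(-2*log(2) - 1 + log(5))/8 - exp(-9*a/4)/6


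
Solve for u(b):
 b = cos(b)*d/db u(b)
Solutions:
 u(b) = C1 + Integral(b/cos(b), b)


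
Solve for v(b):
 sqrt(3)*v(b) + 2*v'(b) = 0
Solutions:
 v(b) = C1*exp(-sqrt(3)*b/2)


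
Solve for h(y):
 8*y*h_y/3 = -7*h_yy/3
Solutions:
 h(y) = C1 + C2*erf(2*sqrt(7)*y/7)


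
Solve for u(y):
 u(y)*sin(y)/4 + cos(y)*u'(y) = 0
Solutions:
 u(y) = C1*cos(y)^(1/4)


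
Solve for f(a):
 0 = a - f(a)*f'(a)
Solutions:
 f(a) = -sqrt(C1 + a^2)
 f(a) = sqrt(C1 + a^2)


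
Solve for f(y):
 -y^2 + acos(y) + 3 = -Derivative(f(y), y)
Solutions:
 f(y) = C1 + y^3/3 - y*acos(y) - 3*y + sqrt(1 - y^2)


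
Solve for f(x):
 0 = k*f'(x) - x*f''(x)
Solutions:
 f(x) = C1 + x^(re(k) + 1)*(C2*sin(log(x)*Abs(im(k))) + C3*cos(log(x)*im(k)))


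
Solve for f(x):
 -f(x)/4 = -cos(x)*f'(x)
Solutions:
 f(x) = C1*(sin(x) + 1)^(1/8)/(sin(x) - 1)^(1/8)


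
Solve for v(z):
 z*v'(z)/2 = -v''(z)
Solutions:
 v(z) = C1 + C2*erf(z/2)


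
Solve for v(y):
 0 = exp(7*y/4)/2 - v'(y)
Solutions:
 v(y) = C1 + 2*exp(7*y/4)/7


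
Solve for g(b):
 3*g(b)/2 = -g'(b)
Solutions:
 g(b) = C1*exp(-3*b/2)


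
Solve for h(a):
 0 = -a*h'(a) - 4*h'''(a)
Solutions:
 h(a) = C1 + Integral(C2*airyai(-2^(1/3)*a/2) + C3*airybi(-2^(1/3)*a/2), a)


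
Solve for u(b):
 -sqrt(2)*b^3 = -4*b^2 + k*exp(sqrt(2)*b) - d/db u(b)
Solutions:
 u(b) = C1 + sqrt(2)*b^4/4 - 4*b^3/3 + sqrt(2)*k*exp(sqrt(2)*b)/2


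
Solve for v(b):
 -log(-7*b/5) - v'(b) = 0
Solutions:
 v(b) = C1 - b*log(-b) + b*(-log(7) + 1 + log(5))


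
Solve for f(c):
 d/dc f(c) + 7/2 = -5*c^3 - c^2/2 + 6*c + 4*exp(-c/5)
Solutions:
 f(c) = C1 - 5*c^4/4 - c^3/6 + 3*c^2 - 7*c/2 - 20*exp(-c/5)


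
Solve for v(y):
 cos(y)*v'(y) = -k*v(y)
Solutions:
 v(y) = C1*exp(k*(log(sin(y) - 1) - log(sin(y) + 1))/2)


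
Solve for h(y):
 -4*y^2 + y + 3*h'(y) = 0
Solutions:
 h(y) = C1 + 4*y^3/9 - y^2/6


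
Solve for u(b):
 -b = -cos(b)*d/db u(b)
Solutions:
 u(b) = C1 + Integral(b/cos(b), b)


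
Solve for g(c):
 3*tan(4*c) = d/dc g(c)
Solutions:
 g(c) = C1 - 3*log(cos(4*c))/4


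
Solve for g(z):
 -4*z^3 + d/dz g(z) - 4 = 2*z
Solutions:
 g(z) = C1 + z^4 + z^2 + 4*z


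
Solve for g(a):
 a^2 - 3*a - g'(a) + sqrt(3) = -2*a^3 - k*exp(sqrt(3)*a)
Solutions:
 g(a) = C1 + a^4/2 + a^3/3 - 3*a^2/2 + sqrt(3)*a + sqrt(3)*k*exp(sqrt(3)*a)/3


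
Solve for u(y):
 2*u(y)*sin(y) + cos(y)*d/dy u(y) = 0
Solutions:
 u(y) = C1*cos(y)^2


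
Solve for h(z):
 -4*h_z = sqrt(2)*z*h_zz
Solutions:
 h(z) = C1 + C2*z^(1 - 2*sqrt(2))


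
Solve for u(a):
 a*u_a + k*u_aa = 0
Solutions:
 u(a) = C1 + C2*sqrt(k)*erf(sqrt(2)*a*sqrt(1/k)/2)


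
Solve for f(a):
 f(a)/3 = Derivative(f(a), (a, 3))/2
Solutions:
 f(a) = C3*exp(2^(1/3)*3^(2/3)*a/3) + (C1*sin(2^(1/3)*3^(1/6)*a/2) + C2*cos(2^(1/3)*3^(1/6)*a/2))*exp(-2^(1/3)*3^(2/3)*a/6)


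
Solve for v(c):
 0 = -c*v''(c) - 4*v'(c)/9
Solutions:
 v(c) = C1 + C2*c^(5/9)


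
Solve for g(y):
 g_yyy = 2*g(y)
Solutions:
 g(y) = C3*exp(2^(1/3)*y) + (C1*sin(2^(1/3)*sqrt(3)*y/2) + C2*cos(2^(1/3)*sqrt(3)*y/2))*exp(-2^(1/3)*y/2)


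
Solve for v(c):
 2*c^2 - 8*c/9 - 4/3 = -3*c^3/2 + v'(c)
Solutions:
 v(c) = C1 + 3*c^4/8 + 2*c^3/3 - 4*c^2/9 - 4*c/3


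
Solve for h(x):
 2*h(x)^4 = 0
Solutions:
 h(x) = 0


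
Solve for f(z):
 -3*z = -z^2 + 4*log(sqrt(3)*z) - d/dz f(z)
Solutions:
 f(z) = C1 - z^3/3 + 3*z^2/2 + 4*z*log(z) - 4*z + z*log(9)


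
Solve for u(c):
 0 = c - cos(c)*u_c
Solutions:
 u(c) = C1 + Integral(c/cos(c), c)


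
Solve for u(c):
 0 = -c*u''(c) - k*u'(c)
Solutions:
 u(c) = C1 + c^(1 - re(k))*(C2*sin(log(c)*Abs(im(k))) + C3*cos(log(c)*im(k)))
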